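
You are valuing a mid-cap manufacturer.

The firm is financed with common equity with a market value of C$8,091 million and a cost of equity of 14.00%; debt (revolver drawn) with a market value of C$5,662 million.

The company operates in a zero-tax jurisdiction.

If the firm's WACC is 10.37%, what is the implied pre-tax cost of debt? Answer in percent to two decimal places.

Total capital V = 8091 + 5662 = 13753.
Equity weight = 8091/13753 = 0.5883.
Revolver drawn weight = 5662/13753 = 0.4117.
Equity contribution = 0.5883 × 14% = 8.2363%.
Remaining for debt = 10.37% − 8.2363% = 2.1337%.
Rd × (1 − 0%) × 0.4117 = 2.1337%  ⇒  Rd = 5.1827%.

5.18%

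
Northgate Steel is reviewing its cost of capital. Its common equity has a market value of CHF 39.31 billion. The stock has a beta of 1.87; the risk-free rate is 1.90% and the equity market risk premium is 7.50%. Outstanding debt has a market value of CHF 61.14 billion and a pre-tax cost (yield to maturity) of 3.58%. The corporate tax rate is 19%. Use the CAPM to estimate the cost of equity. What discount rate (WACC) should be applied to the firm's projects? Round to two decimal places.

Cost of equity via CAPM: Re = 1.9% + 1.87 × 7.5% = 15.9250%.
Total capital V = 39.31 + 61.14 = 100.45.
Equity: weight = 39.31/100.45 = 0.3913; cost = 15.925%.
Debt: weight = 61.14/100.45 = 0.6087; after-tax cost = 3.58% × (1 − 19%) = 2.8998%.
WACC = 0.3913 × 15.9250% + 0.6087 × 2.8998% = 7.9971%.

8.00%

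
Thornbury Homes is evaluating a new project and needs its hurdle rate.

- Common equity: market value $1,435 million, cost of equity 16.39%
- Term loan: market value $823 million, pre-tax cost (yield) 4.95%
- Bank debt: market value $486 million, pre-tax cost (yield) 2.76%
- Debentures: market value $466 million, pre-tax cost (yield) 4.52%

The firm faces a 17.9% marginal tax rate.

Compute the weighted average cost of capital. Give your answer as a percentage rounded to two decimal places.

Total capital V = 1435 + 823 + 486 + 466 = 3210.
Equity: weight = 1435/3210 = 0.4470; cost = 16.39%.
Term loan: weight = 823/3210 = 0.2564; after-tax cost = 4.95% × (1 − 17.9%) = 4.0640%.
Bank debt: weight = 486/3210 = 0.1514; after-tax cost = 2.76% × (1 − 17.9%) = 2.2660%.
Debentures: weight = 466/3210 = 0.1452; after-tax cost = 4.52% × (1 − 17.9%) = 3.7109%.
WACC = 0.4470 × 16.3900% + 0.2564 × 4.0640% + 0.1514 × 2.2660% + 0.1452 × 3.7109% = 9.2507%.

9.25%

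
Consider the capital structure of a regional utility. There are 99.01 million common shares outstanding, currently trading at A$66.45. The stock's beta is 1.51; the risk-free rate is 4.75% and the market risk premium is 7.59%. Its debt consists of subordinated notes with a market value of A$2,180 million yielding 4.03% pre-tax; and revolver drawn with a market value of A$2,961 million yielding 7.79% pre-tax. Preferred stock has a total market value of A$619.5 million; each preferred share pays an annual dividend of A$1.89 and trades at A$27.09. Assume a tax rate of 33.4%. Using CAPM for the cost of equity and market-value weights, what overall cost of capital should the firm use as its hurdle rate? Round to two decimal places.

10.71%

Cost of equity via CAPM: Re = 4.75% + 1.51 × 7.59% = 16.2109%.
Cost of preferred: Rp = 1.89 / 27.09 = 6.9767%.
Market value of equity E = 66.45 × 99.01m = 6579.2145m.
Total capital V = 6579.2145 + 619.5 + 2180 + 2961 = 12339.7145.
Equity: weight = 6579.2145/12339.7145 = 0.5332; cost = 16.2109%.
Preferred: weight = 619.5/12339.7145 = 0.0502; cost = 6.9767%.
Subordinated notes: weight = 2180/12339.7145 = 0.1767; after-tax cost = 4.03% × (1 − 33.4%) = 2.6840%.
Revolver drawn: weight = 2961/12339.7145 = 0.2400; after-tax cost = 7.79% × (1 − 33.4%) = 5.1881%.
WACC = 0.5332 × 16.2109% + 0.0502 × 6.9767% + 0.1767 × 2.6840% + 0.2400 × 5.1881% = 10.7126%.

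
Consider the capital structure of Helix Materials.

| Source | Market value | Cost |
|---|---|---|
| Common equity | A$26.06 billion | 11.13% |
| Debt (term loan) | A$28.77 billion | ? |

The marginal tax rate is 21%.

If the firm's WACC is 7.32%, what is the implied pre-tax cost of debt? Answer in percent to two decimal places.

Total capital V = 26.06 + 28.77 = 54.83.
Equity weight = 26.06/54.83 = 0.4753.
Term loan weight = 28.77/54.83 = 0.5247.
Equity contribution = 0.4753 × 11.13% = 5.2899%.
Remaining for debt = 7.32% − 5.2899% = 2.0301%.
Rd × (1 − 21%) × 0.5247 = 2.0301%  ⇒  Rd = 4.8973%.

4.90%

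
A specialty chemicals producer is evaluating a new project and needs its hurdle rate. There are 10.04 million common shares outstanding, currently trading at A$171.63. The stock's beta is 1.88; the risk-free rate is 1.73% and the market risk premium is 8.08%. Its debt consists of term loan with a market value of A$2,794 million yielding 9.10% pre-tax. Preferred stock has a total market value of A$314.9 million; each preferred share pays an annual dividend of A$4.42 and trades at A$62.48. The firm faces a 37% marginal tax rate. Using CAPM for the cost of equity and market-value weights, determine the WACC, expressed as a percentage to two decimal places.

9.81%

Cost of equity via CAPM: Re = 1.73% + 1.88 × 8.08% = 16.9204%.
Cost of preferred: Rp = 4.42 / 62.48 = 7.0743%.
Market value of equity E = 171.63 × 10.04m = 1723.1652m.
Total capital V = 1723.1652 + 314.9 + 2794 = 4832.0652.
Equity: weight = 1723.1652/4832.0652 = 0.3566; cost = 16.9204%.
Preferred: weight = 314.9/4832.0652 = 0.0652; cost = 7.0743%.
Term loan: weight = 2794/4832.0652 = 0.5782; after-tax cost = 9.1% × (1 − 37%) = 5.7330%.
WACC = 0.3566 × 16.9204% + 0.0652 × 7.0743% + 0.5782 × 5.7330% = 9.8100%.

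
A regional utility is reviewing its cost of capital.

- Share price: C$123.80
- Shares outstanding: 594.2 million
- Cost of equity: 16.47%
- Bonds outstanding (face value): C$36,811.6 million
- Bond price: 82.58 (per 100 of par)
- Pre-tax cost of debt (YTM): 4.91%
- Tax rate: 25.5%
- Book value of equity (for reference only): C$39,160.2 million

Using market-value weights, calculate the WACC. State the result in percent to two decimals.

Market value of equity E = 123.8 × 594.2m = 73561.96m. Market value of debt D = 36811.6m × 82.58/100 = 30399.01928m.
Total capital V = 73561.96 + 30399.01928 = 103960.97928.
Equity: weight = 73561.96/103960.97928 = 0.7076; cost = 16.47%.
Bonds outstanding: weight = 30399.01928/103960.97928 = 0.2924; after-tax cost = 4.91% × (1 − 25.5%) = 3.6580%.
WACC = 0.7076 × 16.4700% + 0.2924 × 3.6580% = 12.7237%.

12.72%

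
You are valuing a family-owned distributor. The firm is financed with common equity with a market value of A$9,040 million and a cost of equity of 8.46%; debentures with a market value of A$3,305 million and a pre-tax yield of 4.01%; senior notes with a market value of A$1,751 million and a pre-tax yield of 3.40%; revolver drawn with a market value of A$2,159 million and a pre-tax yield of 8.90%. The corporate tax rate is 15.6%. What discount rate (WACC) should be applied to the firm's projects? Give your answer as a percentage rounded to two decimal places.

6.70%

Total capital V = 9040 + 3305 + 1751 + 2159 = 16255.
Equity: weight = 9040/16255 = 0.5561; cost = 8.46%.
Debentures: weight = 3305/16255 = 0.2033; after-tax cost = 4.01% × (1 − 15.6%) = 3.3844%.
Senior notes: weight = 1751/16255 = 0.1077; after-tax cost = 3.4% × (1 − 15.6%) = 2.8696%.
Revolver drawn: weight = 2159/16255 = 0.1328; after-tax cost = 8.9% × (1 − 15.6%) = 7.5116%.
WACC = 0.5561 × 8.4600% + 0.2033 × 3.3844% + 0.1077 × 2.8696% + 0.1328 × 7.5116% = 6.6999%.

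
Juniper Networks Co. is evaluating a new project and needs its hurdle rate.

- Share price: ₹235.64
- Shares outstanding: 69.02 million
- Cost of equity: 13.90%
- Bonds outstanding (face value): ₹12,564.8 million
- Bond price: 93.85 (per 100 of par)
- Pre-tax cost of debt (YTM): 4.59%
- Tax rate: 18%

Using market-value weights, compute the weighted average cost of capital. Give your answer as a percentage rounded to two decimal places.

Market value of equity E = 235.64 × 69.02m = 16263.8728m. Market value of debt D = 12564.8m × 93.85/100 = 11792.0648m.
Total capital V = 16263.8728 + 11792.0648 = 28055.9376.
Equity: weight = 16263.8728/28055.9376 = 0.5797; cost = 13.9%.
Bonds outstanding: weight = 11792.0648/28055.9376 = 0.4203; after-tax cost = 4.59% × (1 − 18%) = 3.7638%.
WACC = 0.5797 × 13.9000% + 0.4203 × 3.7638% = 9.6397%.

9.64%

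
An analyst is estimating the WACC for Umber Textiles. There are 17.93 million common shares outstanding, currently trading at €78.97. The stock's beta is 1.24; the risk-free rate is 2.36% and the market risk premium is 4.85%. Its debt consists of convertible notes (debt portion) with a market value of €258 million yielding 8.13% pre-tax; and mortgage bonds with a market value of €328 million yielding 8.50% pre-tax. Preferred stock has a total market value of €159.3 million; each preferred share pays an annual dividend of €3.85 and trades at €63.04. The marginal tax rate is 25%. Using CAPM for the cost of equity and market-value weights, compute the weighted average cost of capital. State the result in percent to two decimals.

Cost of equity via CAPM: Re = 2.36% + 1.24 × 4.85% = 8.3740%.
Cost of preferred: Rp = 3.85 / 63.04 = 6.1072%.
Market value of equity E = 78.97 × 17.93m = 1415.9321m.
Total capital V = 1415.9321 + 159.3 + 258 + 328 = 2161.2321.
Equity: weight = 1415.9321/2161.2321 = 0.6552; cost = 8.374%.
Preferred: weight = 159.3/2161.2321 = 0.0737; cost = 6.1072%.
Convertible notes (debt portion): weight = 258/2161.2321 = 0.1194; after-tax cost = 8.13% × (1 − 25%) = 6.0975%.
Mortgage bonds: weight = 328/2161.2321 = 0.1518; after-tax cost = 8.5% × (1 − 25%) = 6.3750%.
WACC = 0.6552 × 8.3740% + 0.0737 × 6.1072% + 0.1194 × 6.0975% + 0.1518 × 6.3750% = 7.6318%.

7.63%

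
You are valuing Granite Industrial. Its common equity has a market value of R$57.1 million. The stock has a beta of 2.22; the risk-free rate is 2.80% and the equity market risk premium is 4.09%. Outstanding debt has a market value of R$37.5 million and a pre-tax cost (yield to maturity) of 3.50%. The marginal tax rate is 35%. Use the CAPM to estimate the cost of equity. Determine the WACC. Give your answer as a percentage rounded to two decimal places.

Cost of equity via CAPM: Re = 2.8% + 2.22 × 4.09% = 11.8798%.
Total capital V = 57.1 + 37.5 = 94.6.
Equity: weight = 57.1/94.6 = 0.6036; cost = 11.8798%.
Debt: weight = 37.5/94.6 = 0.3964; after-tax cost = 3.5% × (1 − 35%) = 2.2750%.
WACC = 0.6036 × 11.8798% + 0.3964 × 2.2750% = 8.0724%.

8.07%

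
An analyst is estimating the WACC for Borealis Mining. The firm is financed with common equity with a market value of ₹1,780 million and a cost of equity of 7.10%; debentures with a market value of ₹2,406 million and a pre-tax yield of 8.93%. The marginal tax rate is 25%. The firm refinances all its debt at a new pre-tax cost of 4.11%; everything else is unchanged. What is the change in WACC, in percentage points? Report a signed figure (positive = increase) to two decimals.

Current WACC:
Total capital V = 1780 + 2406 = 4186.
Equity: weight = 1780/4186 = 0.4252; cost = 7.1%.
Debentures: weight = 2406/4186 = 0.5748; after-tax cost = 8.93% × (1 − 25%) = 6.6975%.
WACC = 0.4252 × 7.1000% + 0.5748 × 6.6975% = 6.8687%.
After the change:
Total capital V = 1780 + 2406 = 4186.
Equity: weight = 1780/4186 = 0.4252; cost = 7.1%.
Debentures: weight = 2406/4186 = 0.5748; after-tax cost = 4.11% × (1 − 25%) = 3.0825%.
WACC = 0.4252 × 7.1000% + 0.5748 × 3.0825% = 4.7908%.
Change in WACC = 4.7908% − 6.8687% = -2.0778 pp.

-2.08 pp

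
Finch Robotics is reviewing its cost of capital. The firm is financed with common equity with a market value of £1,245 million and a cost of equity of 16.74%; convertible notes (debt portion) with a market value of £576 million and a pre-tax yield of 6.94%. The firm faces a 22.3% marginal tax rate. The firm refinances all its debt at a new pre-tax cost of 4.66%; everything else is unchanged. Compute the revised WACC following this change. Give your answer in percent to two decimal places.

After the change:
Total capital V = 1245 + 576 = 1821.
Equity: weight = 1245/1821 = 0.6837; cost = 16.74%.
Convertible notes (debt portion): weight = 576/1821 = 0.3163; after-tax cost = 4.66% × (1 − 22.3%) = 3.6208%.
WACC = 0.6837 × 16.7400% + 0.3163 × 3.6208% = 12.5903%.

12.59%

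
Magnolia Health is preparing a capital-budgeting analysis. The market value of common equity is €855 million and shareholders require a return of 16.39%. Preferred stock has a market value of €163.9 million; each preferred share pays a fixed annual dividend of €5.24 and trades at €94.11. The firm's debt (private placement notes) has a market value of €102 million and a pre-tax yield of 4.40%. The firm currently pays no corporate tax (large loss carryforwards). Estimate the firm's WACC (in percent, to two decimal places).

Cost of preferred: Rp = 5.24 / 94.11 = 5.5680%.
Total capital V = 855 + 163.9 + 102 = 1120.9.
Equity: weight = 855/1120.9 = 0.7628; cost = 16.39%.
Preferred: weight = 163.9/1120.9 = 0.1462; cost = 5.568%.
Private placement notes: weight = 102/1120.9 = 0.0910; after-tax cost = 4.4% × (1 − 0%) = 4.4000%.
WACC = 0.7628 × 16.3900% + 0.1462 × 5.5680% + 0.0910 × 4.4000% = 13.7165%.

13.72%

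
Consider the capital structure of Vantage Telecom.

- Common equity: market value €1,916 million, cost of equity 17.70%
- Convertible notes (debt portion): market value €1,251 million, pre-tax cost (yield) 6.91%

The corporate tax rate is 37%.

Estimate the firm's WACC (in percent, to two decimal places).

Total capital V = 1916 + 1251 = 3167.
Equity: weight = 1916/3167 = 0.6050; cost = 17.7%.
Convertible notes (debt portion): weight = 1251/3167 = 0.3950; after-tax cost = 6.91% × (1 − 37%) = 4.3533%.
WACC = 0.6050 × 17.7000% + 0.3950 × 4.3533% = 12.4279%.

12.43%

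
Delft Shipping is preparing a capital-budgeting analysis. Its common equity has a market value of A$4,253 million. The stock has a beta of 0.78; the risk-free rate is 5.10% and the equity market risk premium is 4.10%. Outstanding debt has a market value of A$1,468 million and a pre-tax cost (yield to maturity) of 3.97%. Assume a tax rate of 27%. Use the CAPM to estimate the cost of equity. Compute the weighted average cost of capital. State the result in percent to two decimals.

Cost of equity via CAPM: Re = 5.1% + 0.78 × 4.1% = 8.2980%.
Total capital V = 4253 + 1468 = 5721.
Equity: weight = 4253/5721 = 0.7434; cost = 8.298%.
Debt: weight = 1468/5721 = 0.2566; after-tax cost = 3.97% × (1 − 27%) = 2.8981%.
WACC = 0.7434 × 8.2980% + 0.2566 × 2.8981% = 6.9124%.

6.91%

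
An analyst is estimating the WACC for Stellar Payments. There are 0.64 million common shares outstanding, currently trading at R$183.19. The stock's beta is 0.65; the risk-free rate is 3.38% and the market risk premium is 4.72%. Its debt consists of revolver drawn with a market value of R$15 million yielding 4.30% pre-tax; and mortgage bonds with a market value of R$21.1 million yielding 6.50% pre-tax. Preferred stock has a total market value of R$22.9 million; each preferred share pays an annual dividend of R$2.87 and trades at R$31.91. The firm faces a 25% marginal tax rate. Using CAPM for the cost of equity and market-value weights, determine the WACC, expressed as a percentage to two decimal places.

Cost of equity via CAPM: Re = 3.38% + 0.65 × 4.72% = 6.4480%.
Cost of preferred: Rp = 2.87 / 31.91 = 8.9940%.
Market value of equity E = 183.19 × 0.64m = 117.2416m.
Total capital V = 117.2416 + 22.9 + 15 + 21.1 = 176.2416.
Equity: weight = 117.2416/176.2416 = 0.6652; cost = 6.448%.
Preferred: weight = 22.9/176.2416 = 0.1299; cost = 8.994%.
Revolver drawn: weight = 15/176.2416 = 0.0851; after-tax cost = 4.3% × (1 − 25%) = 3.2250%.
Mortgage bonds: weight = 21.1/176.2416 = 0.1197; after-tax cost = 6.5% × (1 − 25%) = 4.8750%.
WACC = 0.6652 × 6.4480% + 0.1299 × 8.9940% + 0.0851 × 3.2250% + 0.1197 × 4.8750% = 6.3162%.

6.32%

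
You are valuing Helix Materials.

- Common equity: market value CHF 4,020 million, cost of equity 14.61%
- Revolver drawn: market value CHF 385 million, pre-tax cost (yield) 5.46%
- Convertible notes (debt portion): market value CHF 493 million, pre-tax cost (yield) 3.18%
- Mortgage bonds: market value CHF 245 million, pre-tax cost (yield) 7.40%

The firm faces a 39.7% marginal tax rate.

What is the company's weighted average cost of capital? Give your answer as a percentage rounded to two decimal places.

12.06%

Total capital V = 4020 + 385 + 493 + 245 = 5143.
Equity: weight = 4020/5143 = 0.7816; cost = 14.61%.
Revolver drawn: weight = 385/5143 = 0.0749; after-tax cost = 5.46% × (1 − 39.7%) = 3.2924%.
Convertible notes (debt portion): weight = 493/5143 = 0.0959; after-tax cost = 3.18% × (1 − 39.7%) = 1.9175%.
Mortgage bonds: weight = 245/5143 = 0.0476; after-tax cost = 7.4% × (1 − 39.7%) = 4.4622%.
WACC = 0.7816 × 14.6100% + 0.0749 × 3.2924% + 0.0959 × 1.9175% + 0.0476 × 4.4622% = 12.0627%.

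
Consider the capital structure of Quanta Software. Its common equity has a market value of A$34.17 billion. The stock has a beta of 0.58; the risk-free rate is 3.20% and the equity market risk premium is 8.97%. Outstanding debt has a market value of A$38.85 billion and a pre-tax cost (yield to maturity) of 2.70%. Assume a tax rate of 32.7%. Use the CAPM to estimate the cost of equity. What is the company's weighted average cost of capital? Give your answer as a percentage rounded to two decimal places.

4.90%

Cost of equity via CAPM: Re = 3.2% + 0.58 × 8.97% = 8.4026%.
Total capital V = 34.17 + 38.85 = 73.02.
Equity: weight = 34.17/73.02 = 0.4680; cost = 8.4026%.
Debt: weight = 38.85/73.02 = 0.5320; after-tax cost = 2.7% × (1 − 32.7%) = 1.8171%.
WACC = 0.4680 × 8.4026% + 0.5320 × 1.8171% = 4.8988%.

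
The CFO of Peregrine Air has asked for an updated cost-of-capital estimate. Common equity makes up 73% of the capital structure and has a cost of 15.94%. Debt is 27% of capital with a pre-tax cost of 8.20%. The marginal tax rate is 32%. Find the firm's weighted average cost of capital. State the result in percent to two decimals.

After-tax cost of debt = 8.2% × (1 − 32%) = 5.5760%.
WACC = 0.730 × 15.9400% + 0.270 × 5.5760% = 13.1417%.

13.14%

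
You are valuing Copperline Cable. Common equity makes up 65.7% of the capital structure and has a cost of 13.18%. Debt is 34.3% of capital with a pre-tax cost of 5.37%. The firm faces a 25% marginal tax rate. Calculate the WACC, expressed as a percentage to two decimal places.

After-tax cost of debt = 5.37% × (1 − 25%) = 4.0275%.
WACC = 0.657 × 13.1800% + 0.343 × 4.0275% = 10.0407%.

10.04%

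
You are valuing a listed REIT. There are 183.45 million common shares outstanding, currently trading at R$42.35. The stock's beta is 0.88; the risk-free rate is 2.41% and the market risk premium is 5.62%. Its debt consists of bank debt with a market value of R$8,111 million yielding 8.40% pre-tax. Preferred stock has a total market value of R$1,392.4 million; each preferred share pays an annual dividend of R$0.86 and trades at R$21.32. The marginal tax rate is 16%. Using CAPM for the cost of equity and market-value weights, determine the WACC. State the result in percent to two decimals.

Cost of equity via CAPM: Re = 2.41% + 0.88 × 5.62% = 7.3556%.
Cost of preferred: Rp = 0.86 / 21.32 = 4.0338%.
Market value of equity E = 42.35 × 183.45m = 7769.1075m.
Total capital V = 7769.1075 + 1392.4 + 8111 = 17272.5075.
Equity: weight = 7769.1075/17272.5075 = 0.4498; cost = 7.3556%.
Preferred: weight = 1392.4/17272.5075 = 0.0806; cost = 4.0338%.
Bank debt: weight = 8111/17272.5075 = 0.4696; after-tax cost = 8.4% × (1 − 16%) = 7.0560%.
WACC = 0.4498 × 7.3556% + 0.0806 × 4.0338% + 0.4696 × 7.0560% = 6.9471%.

6.95%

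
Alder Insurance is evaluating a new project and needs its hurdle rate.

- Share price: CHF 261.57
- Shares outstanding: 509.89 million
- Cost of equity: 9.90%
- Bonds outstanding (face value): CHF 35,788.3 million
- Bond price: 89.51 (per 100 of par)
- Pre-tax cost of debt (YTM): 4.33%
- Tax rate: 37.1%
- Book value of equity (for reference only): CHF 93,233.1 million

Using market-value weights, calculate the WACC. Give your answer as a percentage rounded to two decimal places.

Market value of equity E = 261.57 × 509.89m = 133371.9273m. Market value of debt D = 35788.3m × 89.51/100 = 32034.10733m.
Total capital V = 133371.9273 + 32034.10733 = 165406.03463.
Equity: weight = 133371.9273/165406.03463 = 0.8063; cost = 9.9%.
Bonds outstanding: weight = 32034.10733/165406.03463 = 0.1937; after-tax cost = 4.33% × (1 − 37.1%) = 2.7236%.
WACC = 0.8063 × 9.9000% + 0.1937 × 2.7236% = 8.5101%.

8.51%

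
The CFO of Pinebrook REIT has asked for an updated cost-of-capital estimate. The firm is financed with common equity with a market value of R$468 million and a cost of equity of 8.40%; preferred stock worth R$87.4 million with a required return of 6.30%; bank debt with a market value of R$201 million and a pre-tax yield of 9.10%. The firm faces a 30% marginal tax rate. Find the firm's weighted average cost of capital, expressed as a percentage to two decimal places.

7.62%

Total capital V = 468 + 87.4 + 201 = 756.4.
Equity: weight = 468/756.4 = 0.6187; cost = 8.4%.
Preferred: weight = 87.4/756.4 = 0.1155; cost = 6.3%.
Bank debt: weight = 201/756.4 = 0.2657; after-tax cost = 9.1% × (1 − 30%) = 6.3700%.
WACC = 0.6187 × 8.4000% + 0.1155 × 6.3000% + 0.2657 × 6.3700% = 7.6179%.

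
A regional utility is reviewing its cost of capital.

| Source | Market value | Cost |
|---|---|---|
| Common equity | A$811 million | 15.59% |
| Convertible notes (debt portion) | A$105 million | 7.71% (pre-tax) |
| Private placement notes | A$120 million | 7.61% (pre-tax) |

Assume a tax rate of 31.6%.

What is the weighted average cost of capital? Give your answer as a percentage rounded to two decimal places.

Total capital V = 811 + 105 + 120 = 1036.
Equity: weight = 811/1036 = 0.7828; cost = 15.59%.
Convertible notes (debt portion): weight = 105/1036 = 0.1014; after-tax cost = 7.71% × (1 − 31.6%) = 5.2736%.
Private placement notes: weight = 120/1036 = 0.1158; after-tax cost = 7.61% × (1 − 31.6%) = 5.2052%.
WACC = 0.7828 × 15.5900% + 0.1014 × 5.2736% + 0.1158 × 5.2052% = 13.3416%.

13.34%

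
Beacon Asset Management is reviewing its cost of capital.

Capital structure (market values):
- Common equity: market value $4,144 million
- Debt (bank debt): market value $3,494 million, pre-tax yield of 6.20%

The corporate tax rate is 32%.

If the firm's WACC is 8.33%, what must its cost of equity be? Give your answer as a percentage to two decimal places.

Total capital V = 4144 + 3494 = 7638.
Equity weight = 4144/7638 = 0.5426.
Bank debt weight = 3494/7638 = 0.4574.
Debt contribution = 0.4574 × 6.2% × (1 − 32%) = 1.9286%.
Required equity contribution = 8.33% − 1.9286% = 6.4014%.
Re = 6.4014% / 0.5426 = 11.7987%.

11.80%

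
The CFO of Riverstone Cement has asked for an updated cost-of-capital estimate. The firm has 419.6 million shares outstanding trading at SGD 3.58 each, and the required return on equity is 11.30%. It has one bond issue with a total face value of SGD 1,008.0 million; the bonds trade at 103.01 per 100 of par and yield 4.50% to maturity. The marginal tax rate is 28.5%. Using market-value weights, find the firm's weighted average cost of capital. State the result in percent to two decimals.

Market value of equity E = 3.58 × 419.6m = 1502.168m. Market value of debt D = 1008m × 103.01/100 = 1038.3408m.
Total capital V = 1502.168 + 1038.3408 = 2540.5088.
Equity: weight = 1502.168/2540.5088 = 0.5913; cost = 11.3%.
Bonds outstanding: weight = 1038.3408/2540.5088 = 0.4087; after-tax cost = 4.5% × (1 − 28.5%) = 3.2175%.
WACC = 0.5913 × 11.3000% + 0.4087 × 3.2175% = 7.9966%.

8.00%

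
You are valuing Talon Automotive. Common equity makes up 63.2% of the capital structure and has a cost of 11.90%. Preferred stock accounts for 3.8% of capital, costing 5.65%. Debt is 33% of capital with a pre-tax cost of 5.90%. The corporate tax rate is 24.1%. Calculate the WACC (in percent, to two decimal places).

After-tax cost of debt = 5.9% × (1 − 24.1%) = 4.4781%.
WACC = 0.632 × 11.9000% + 0.038 × 5.6500% + 0.330 × 4.4781% = 9.2133%.

9.21%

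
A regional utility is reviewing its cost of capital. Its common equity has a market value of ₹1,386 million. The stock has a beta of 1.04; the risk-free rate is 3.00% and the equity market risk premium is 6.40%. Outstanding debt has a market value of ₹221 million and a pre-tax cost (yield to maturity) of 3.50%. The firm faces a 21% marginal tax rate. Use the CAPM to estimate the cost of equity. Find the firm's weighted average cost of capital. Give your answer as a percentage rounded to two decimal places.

8.71%

Cost of equity via CAPM: Re = 3.0% + 1.04 × 6.4% = 9.6560%.
Total capital V = 1386 + 221 = 1607.
Equity: weight = 1386/1607 = 0.8625; cost = 9.656%.
Debt: weight = 221/1607 = 0.1375; after-tax cost = 3.5% × (1 − 21%) = 2.7650%.
WACC = 0.8625 × 9.6560% + 0.1375 × 2.7650% = 8.7083%.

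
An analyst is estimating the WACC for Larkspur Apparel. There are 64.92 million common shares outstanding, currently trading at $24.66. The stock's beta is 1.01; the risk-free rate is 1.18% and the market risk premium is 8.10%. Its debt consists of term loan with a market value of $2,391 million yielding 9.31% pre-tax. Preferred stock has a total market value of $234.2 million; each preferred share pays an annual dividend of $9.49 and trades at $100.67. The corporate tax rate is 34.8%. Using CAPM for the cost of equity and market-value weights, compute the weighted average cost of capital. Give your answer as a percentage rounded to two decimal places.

7.50%

Cost of equity via CAPM: Re = 1.18% + 1.01 × 8.1% = 9.3610%.
Cost of preferred: Rp = 9.49 / 100.67 = 9.4268%.
Market value of equity E = 24.66 × 64.92m = 1600.9272m.
Total capital V = 1600.9272 + 234.2 + 2391 = 4226.1272.
Equity: weight = 1600.9272/4226.1272 = 0.3788; cost = 9.361%.
Preferred: weight = 234.2/4226.1272 = 0.0554; cost = 9.4268%.
Term loan: weight = 2391/4226.1272 = 0.5658; after-tax cost = 9.31% × (1 − 34.8%) = 6.0701%.
WACC = 0.3788 × 9.3610% + 0.0554 × 9.4268% + 0.5658 × 6.0701% = 7.5028%.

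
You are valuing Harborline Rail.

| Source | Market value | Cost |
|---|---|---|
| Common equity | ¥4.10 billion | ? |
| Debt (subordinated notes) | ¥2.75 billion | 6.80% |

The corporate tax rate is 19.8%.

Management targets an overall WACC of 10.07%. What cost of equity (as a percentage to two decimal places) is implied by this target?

13.17%

Total capital V = 4.1 + 2.75 = 6.85.
Equity weight = 4.1/6.85 = 0.5985.
Subordinated notes weight = 2.75/6.85 = 0.4015.
Debt contribution = 0.4015 × 6.8% × (1 − 19.8%) = 2.1894%.
Required equity contribution = 10.07% − 2.1894% = 7.8806%.
Re = 7.8806% / 0.5985 = 13.1664%.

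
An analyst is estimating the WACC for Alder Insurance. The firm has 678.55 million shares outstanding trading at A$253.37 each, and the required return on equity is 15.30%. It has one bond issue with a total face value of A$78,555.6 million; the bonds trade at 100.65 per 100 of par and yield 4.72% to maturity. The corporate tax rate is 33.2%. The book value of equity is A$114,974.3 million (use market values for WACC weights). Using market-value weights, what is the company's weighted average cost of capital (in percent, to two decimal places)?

Market value of equity E = 253.37 × 678.55m = 171924.2135m. Market value of debt D = 78555.6m × 100.65/100 = 79066.2114m.
Total capital V = 171924.2135 + 79066.2114 = 250990.4249.
Equity: weight = 171924.2135/250990.4249 = 0.6850; cost = 15.3%.
Bonds outstanding: weight = 79066.2114/250990.4249 = 0.3150; after-tax cost = 4.72% × (1 − 33.2%) = 3.1530%.
WACC = 0.6850 × 15.3000% + 0.3150 × 3.1530% = 11.4735%.

11.47%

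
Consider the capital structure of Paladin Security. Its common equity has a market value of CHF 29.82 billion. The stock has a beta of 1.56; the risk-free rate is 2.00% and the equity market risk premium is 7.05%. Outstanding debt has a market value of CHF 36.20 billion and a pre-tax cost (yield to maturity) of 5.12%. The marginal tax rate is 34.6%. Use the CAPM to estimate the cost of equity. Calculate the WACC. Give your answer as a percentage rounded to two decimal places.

Cost of equity via CAPM: Re = 2.0% + 1.56 × 7.05% = 12.9980%.
Total capital V = 29.82 + 36.2 = 66.02.
Equity: weight = 29.82/66.02 = 0.4517; cost = 12.998%.
Debt: weight = 36.2/66.02 = 0.5483; after-tax cost = 5.12% × (1 − 34.6%) = 3.3485%.
WACC = 0.4517 × 12.9980% + 0.5483 × 3.3485% = 7.7070%.

7.71%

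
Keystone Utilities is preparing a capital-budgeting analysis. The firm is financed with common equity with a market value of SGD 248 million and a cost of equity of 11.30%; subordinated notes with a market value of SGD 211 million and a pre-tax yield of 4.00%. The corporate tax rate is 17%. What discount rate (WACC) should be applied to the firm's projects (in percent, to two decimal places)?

7.63%

Total capital V = 248 + 211 = 459.
Equity: weight = 248/459 = 0.5403; cost = 11.3%.
Subordinated notes: weight = 211/459 = 0.4597; after-tax cost = 4% × (1 − 17%) = 3.3200%.
WACC = 0.5403 × 11.3000% + 0.4597 × 3.3200% = 7.6316%.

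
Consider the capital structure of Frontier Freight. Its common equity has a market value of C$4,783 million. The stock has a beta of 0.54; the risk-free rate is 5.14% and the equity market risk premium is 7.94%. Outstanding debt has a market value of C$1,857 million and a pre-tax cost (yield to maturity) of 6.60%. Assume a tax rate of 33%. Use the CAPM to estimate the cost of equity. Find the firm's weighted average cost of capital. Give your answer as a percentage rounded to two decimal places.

Cost of equity via CAPM: Re = 5.14% + 0.54 × 7.94% = 9.4276%.
Total capital V = 4783 + 1857 = 6640.
Equity: weight = 4783/6640 = 0.7203; cost = 9.4276%.
Debt: weight = 1857/6640 = 0.2797; after-tax cost = 6.6% × (1 − 33%) = 4.4220%.
WACC = 0.7203 × 9.4276% + 0.2797 × 4.4220% = 8.0277%.

8.03%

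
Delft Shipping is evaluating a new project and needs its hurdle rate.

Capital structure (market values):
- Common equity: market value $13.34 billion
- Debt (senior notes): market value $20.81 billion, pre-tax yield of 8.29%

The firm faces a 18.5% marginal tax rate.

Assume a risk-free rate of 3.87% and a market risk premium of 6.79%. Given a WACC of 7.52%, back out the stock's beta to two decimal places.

Total capital V = 13.34 + 20.81 = 34.15.
Equity weight = 13.34/34.15 = 0.3906.
Senior notes weight = 20.81/34.15 = 0.6094.
Debt contribution = 0.6094 × 8.29% × (1 − 18.5%) = 4.1171%.
Required equity contribution = 7.52% − 4.1171% = 3.4029%  ⇒  Re = 8.7113%.
CAPM: 8.7113% = 3.87% + β × 6.79%  ⇒  β = 0.7130.

0.71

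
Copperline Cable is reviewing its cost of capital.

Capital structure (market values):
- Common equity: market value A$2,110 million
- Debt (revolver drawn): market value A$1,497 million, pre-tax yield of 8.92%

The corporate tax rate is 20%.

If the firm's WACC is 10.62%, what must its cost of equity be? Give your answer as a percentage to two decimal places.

Total capital V = 2110 + 1497 = 3607.
Equity weight = 2110/3607 = 0.5850.
Revolver drawn weight = 1497/3607 = 0.4150.
Debt contribution = 0.4150 × 8.92% × (1 − 20%) = 2.9616%.
Required equity contribution = 10.62% − 2.9616% = 7.6584%.
Re = 7.6584% / 0.5850 = 13.0918%.

13.09%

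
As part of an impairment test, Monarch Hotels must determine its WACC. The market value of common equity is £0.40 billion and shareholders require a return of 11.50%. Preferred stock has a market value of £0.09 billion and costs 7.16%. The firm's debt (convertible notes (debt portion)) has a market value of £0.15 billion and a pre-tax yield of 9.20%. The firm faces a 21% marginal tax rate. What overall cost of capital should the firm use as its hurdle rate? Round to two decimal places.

9.90%

Total capital V = 0.4 + 0.09 + 0.15 = 0.64.
Equity: weight = 0.4/0.64 = 0.6250; cost = 11.5%.
Preferred: weight = 0.09/0.64 = 0.1406; cost = 7.16%.
Convertible notes (debt portion): weight = 0.15/0.64 = 0.2344; after-tax cost = 9.2% × (1 − 21%) = 7.2680%.
WACC = 0.6250 × 11.5000% + 0.1406 × 7.1600% + 0.2344 × 7.2680% = 9.8978%.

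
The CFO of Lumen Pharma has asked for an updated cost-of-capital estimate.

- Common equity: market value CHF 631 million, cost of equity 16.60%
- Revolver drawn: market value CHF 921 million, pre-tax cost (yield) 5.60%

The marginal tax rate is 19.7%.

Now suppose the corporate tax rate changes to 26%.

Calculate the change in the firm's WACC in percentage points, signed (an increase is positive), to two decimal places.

Current WACC:
Total capital V = 631 + 921 = 1552.
Equity: weight = 631/1552 = 0.4066; cost = 16.6%.
Revolver drawn: weight = 921/1552 = 0.5934; after-tax cost = 5.6% × (1 − 19.7%) = 4.4968%.
WACC = 0.4066 × 16.6000% + 0.5934 × 4.4968% = 9.4176%.
After the change:
Total capital V = 631 + 921 = 1552.
Equity: weight = 631/1552 = 0.4066; cost = 16.6%.
Revolver drawn: weight = 921/1552 = 0.5934; after-tax cost = 5.6% × (1 − 26%) = 4.1440%.
WACC = 0.4066 × 16.6000% + 0.5934 × 4.1440% = 9.2083%.
Change in WACC = 9.2083% − 9.4176% = -0.2094 pp.

-0.21 pp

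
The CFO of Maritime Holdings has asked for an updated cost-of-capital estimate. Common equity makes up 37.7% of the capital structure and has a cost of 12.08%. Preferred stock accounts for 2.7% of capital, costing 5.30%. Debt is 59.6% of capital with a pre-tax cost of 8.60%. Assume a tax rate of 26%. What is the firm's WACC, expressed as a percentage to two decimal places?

After-tax cost of debt = 8.6% × (1 − 26%) = 6.3640%.
WACC = 0.377 × 12.0800% + 0.027 × 5.3000% + 0.596 × 6.3640% = 8.4902%.

8.49%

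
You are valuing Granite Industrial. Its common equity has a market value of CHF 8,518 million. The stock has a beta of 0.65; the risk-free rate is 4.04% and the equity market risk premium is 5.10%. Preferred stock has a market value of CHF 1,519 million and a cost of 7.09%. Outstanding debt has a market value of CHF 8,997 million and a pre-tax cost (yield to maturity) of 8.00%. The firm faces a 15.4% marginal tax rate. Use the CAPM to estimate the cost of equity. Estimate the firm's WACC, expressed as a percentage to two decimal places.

7.06%

Cost of equity via CAPM: Re = 4.04% + 0.65 × 5.1% = 7.3550%.
Total capital V = 8518 + 1519 + 8997 = 19034.
Equity: weight = 8518/19034 = 0.4475; cost = 7.355%.
Preferred: weight = 1519/19034 = 0.0798; cost = 7.09%.
Debt: weight = 8997/19034 = 0.4727; after-tax cost = 8% × (1 − 15.4%) = 6.7680%.
WACC = 0.4475 × 7.3550% + 0.0798 × 7.0900% + 0.4727 × 6.7680% = 7.0564%.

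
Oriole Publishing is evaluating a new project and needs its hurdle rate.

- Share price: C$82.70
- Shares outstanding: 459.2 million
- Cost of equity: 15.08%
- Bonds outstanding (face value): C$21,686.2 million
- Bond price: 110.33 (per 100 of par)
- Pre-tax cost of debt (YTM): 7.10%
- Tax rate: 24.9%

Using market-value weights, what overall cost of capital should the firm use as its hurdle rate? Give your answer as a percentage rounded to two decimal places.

11.31%

Market value of equity E = 82.7 × 459.2m = 37975.84m. Market value of debt D = 21686.2m × 110.33/100 = 23926.38446m.
Total capital V = 37975.84 + 23926.38446 = 61902.22446.
Equity: weight = 37975.84/61902.22446 = 0.6135; cost = 15.08%.
Bonds outstanding: weight = 23926.38446/61902.22446 = 0.3865; after-tax cost = 7.1% × (1 − 24.9%) = 5.3321%.
WACC = 0.6135 × 15.0800% + 0.3865 × 5.3321% = 11.3123%.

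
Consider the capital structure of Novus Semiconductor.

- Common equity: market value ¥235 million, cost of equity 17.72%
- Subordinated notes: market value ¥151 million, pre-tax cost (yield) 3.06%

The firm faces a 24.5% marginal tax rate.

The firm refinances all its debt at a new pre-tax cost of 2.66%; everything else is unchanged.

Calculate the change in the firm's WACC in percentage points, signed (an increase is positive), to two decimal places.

-0.12 pp

Current WACC:
Total capital V = 235 + 151 = 386.
Equity: weight = 235/386 = 0.6088; cost = 17.72%.
Subordinated notes: weight = 151/386 = 0.3912; after-tax cost = 3.06% × (1 − 24.5%) = 2.3103%.
WACC = 0.6088 × 17.7200% + 0.3912 × 2.3103% = 11.6919%.
After the change:
Total capital V = 235 + 151 = 386.
Equity: weight = 235/386 = 0.6088; cost = 17.72%.
Subordinated notes: weight = 151/386 = 0.3912; after-tax cost = 2.66% × (1 − 24.5%) = 2.0083%.
WACC = 0.6088 × 17.7200% + 0.3912 × 2.0083% = 11.5737%.
Change in WACC = 11.5737% − 11.6919% = -0.1181 pp.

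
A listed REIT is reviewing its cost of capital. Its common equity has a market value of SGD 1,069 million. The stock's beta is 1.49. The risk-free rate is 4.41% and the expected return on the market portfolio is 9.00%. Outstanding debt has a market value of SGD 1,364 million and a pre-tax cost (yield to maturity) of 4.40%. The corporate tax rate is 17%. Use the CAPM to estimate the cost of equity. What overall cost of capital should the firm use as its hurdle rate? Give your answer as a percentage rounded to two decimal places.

6.99%

Market risk premium = 9.0% − 4.41% = 4.59%.
Cost of equity via CAPM: Re = 4.41% + 1.49 × 4.59% = 11.2491%.
Total capital V = 1069 + 1364 = 2433.
Equity: weight = 1069/2433 = 0.4394; cost = 11.2491%.
Debt: weight = 1364/2433 = 0.5606; after-tax cost = 4.4% × (1 − 17%) = 3.6520%.
WACC = 0.4394 × 11.2491% + 0.5606 × 3.6520% = 6.9900%.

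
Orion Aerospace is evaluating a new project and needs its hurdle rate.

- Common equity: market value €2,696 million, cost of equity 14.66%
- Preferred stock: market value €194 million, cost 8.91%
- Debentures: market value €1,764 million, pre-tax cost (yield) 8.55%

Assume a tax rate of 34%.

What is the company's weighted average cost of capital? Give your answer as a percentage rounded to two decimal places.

11.00%

Total capital V = 2696 + 194 + 1764 = 4654.
Equity: weight = 2696/4654 = 0.5793; cost = 14.66%.
Preferred: weight = 194/4654 = 0.0417; cost = 8.91%.
Debentures: weight = 1764/4654 = 0.3790; after-tax cost = 8.55% × (1 − 34%) = 5.6430%.
WACC = 0.5793 × 14.6600% + 0.0417 × 8.9100% + 0.3790 × 5.6430% = 11.0026%.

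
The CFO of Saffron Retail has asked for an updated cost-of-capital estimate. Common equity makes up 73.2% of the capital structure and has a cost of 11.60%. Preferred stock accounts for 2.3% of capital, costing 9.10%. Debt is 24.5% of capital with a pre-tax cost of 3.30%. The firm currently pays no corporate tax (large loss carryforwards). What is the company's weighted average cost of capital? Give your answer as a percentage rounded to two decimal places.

After-tax cost of debt = 3.3% × (1 − 0%) = 3.3000%.
WACC = 0.732 × 11.6000% + 0.023 × 9.1000% + 0.245 × 3.3000% = 9.5090%.

9.51%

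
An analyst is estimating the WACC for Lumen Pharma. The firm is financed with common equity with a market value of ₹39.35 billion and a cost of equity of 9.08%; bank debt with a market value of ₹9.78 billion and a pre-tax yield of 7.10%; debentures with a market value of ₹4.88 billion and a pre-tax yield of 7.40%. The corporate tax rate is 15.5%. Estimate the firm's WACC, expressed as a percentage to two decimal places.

Total capital V = 39.35 + 9.78 + 4.88 = 54.01.
Equity: weight = 39.35/54.01 = 0.7286; cost = 9.08%.
Bank debt: weight = 9.78/54.01 = 0.1811; after-tax cost = 7.1% × (1 − 15.5%) = 5.9995%.
Debentures: weight = 4.88/54.01 = 0.0904; after-tax cost = 7.4% × (1 − 15.5%) = 6.2530%.
WACC = 0.7286 × 9.0800% + 0.1811 × 5.9995% + 0.0904 × 6.2530% = 8.2668%.

8.27%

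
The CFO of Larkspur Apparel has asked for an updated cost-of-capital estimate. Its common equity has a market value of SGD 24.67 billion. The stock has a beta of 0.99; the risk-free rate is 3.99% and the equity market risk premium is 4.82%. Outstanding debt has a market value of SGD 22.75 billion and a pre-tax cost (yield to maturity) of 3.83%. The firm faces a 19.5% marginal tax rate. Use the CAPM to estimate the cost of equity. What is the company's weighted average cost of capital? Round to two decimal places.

6.04%

Cost of equity via CAPM: Re = 3.99% + 0.99 × 4.82% = 8.7618%.
Total capital V = 24.67 + 22.75 = 47.42.
Equity: weight = 24.67/47.42 = 0.5202; cost = 8.7618%.
Debt: weight = 22.75/47.42 = 0.4798; after-tax cost = 3.83% × (1 − 19.5%) = 3.0831%.
WACC = 0.5202 × 8.7618% + 0.4798 × 3.0831% = 6.0374%.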